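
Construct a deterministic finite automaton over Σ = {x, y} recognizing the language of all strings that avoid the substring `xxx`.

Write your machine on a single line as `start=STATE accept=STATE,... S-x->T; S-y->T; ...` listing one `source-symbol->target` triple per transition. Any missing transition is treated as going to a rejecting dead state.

Track partial matches of the forbidden pattern `xxx`. State q3 is a dead state reached once `xxx` has occurred; every other state accepts. q0 means no part of `xxx` is currently matched.
A 4-state machine:
        x   y  
>* q0   q1  q0 
 * q1   q2  q0 
 * q2   q3  q0 
   q3   q3  q3 
(> = start, * = accepting)

start=q0; accept=q0,q1,q2; q0-x->q1; q0-y->q0; q1-x->q2; q1-y->q0; q2-x->q3; q2-y->q0; q3-x->q3; q3-y->q3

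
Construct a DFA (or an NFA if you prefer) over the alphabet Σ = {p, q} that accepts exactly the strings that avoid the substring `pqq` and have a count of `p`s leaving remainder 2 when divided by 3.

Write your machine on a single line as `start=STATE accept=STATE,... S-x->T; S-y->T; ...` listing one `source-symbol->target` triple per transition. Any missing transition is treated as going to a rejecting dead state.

Handle the two conditions separately and then intersect. One (4 states) tracks partial matches of the forbidden pattern `pqq`; the other (3 states) tracks the count of `p`s modulo 3. Each combined state is a pair, one component from each; accept when both components accept.
10 states suffice.
        p   q  
>  s0   s1  s0 
   s1   s2  s3 
 * s2   s4  s5 
   s3   s2  s6 
   s4   s1  s7 
 * s5   s4  s8 
   s6   s8  s6 
   s7   s1  s9 
   s8   s9  s8 
   s9   s6  s9 
(> = start, * = accepting)

start=s0; accept=s2,s5; s0-p->s1; s0-q->s0; s1-p->s2; s1-q->s3; s2-p->s4; s2-q->s5; s3-p->s2; s3-q->s6; s4-p->s1; s4-q->s7; s5-p->s4; s5-q->s8; s6-p->s8; s6-q->s6; s7-p->s1; s7-q->s9; s8-p->s9; s8-q->s8; s9-p->s6; s9-q->s9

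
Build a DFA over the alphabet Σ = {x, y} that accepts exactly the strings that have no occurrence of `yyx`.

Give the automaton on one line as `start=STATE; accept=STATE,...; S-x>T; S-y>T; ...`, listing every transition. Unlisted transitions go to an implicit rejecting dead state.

start=q0; accept=q0,q1,q2; q0-x>q0; q0-y>q1; q1-x>q0; q1-y>q2; q2-x>q3; q2-y>q2; q3-x>q3; q3-y>q3

Track partial matches of the forbidden pattern `yyx`. State q3 is a dead state reached once `yyx` has occurred; every other state accepts. q0 means no part of `yyx` is currently matched.
        x   y  
>* q0   q0  q1 
 * q1   q0  q2 
 * q2   q3  q2 
   q3   q3  q3 
(> = start, * = accepting)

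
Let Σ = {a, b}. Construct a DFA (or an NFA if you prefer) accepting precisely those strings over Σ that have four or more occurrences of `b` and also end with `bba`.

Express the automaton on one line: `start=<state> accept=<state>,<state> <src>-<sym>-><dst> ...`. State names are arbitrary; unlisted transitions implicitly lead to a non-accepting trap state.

start=s0 accept=s5 s0-a->s0 s0-b->s1 s1-a->s1 s1-b->s2 s2-a->s2 s2-b->s3 s3-a->s2 s3-b->s4 s4-a->s5 s4-b->s4 s5-a->s2 s5-b->s3

Build one automaton per condition and run them in lockstep. One (6 states) tracks the count of `b`s, saturating at 5; the other (4 states) tracks how much of the suffix `bba` has currently been matched. Each combined state is a pair, one component from each; accept when both components accept. After merging equivalent states the machine shrinks.
With 6 states:
        a   b  
>  s0   s0  s1 
   s1   s1  s2 
   s2   s2  s3 
   s3   s2  s4 
   s4   s5  s4 
 * s5   s2  s3 
(> = start, * = accepting)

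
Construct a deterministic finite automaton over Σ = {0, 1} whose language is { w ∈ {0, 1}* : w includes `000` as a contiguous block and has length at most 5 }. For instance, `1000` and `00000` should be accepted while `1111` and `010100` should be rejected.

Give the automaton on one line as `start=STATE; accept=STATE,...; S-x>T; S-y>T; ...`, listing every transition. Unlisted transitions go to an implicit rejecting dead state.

start=S0; accept=S6,S10,S12; S0-0>S1; S0-1>S2; S1-0>S3; S1-1>S4; S2-0>S5; S2-1>S4; S3-0>S6; S3-1>S7; S4-0>S8; S4-1>S7; S5-0>S9; S5-1>S7; S6-0>S10; S6-1>S10; S7-0>S7; S7-1>S7; S8-0>S11; S8-1>S7; S9-0>S10; S9-1>S7; S10-0>S12; S10-1>S12; S11-0>S12; S11-1>S7; S12-0>S7; S12-1>S7

Run two small machines in parallel and take their product. One (4 states) tracks whether and how much of `000` has been seen; the other (7 states) tracks the input length, saturating at 6. Each combined state is a pair, one component from each; accept when both components accept. Minimizing collapses redundant product states.
A 13-state machine:
          0    1  
>  S0     S1   S2 
   S1     S3   S4 
   S2     S5   S4 
   S3     S6   S7 
   S4     S8   S7 
   S5     S9   S7 
 * S6    S10  S10 
   S7     S7   S7 
   S8    S11   S7 
   S9    S10   S7 
 * S10   S12  S12 
   S11   S12   S7 
 * S12    S7   S7 
(> = start, * = accepting)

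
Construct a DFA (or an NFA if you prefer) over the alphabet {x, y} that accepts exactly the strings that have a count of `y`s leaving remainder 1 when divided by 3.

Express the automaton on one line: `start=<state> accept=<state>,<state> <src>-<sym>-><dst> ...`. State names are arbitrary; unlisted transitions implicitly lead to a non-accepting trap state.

Keep the running count of `y`s modulo 3: each `y` advances along the cycle A → B → C → A while other symbols loop. Accept at B.
A 3-state machine:
       x  y 
>  A   A  B 
 * B   B  C 
   C   C  A 
(> = start, * = accepting)

start=A accept=B A-x->A A-y->B B-x->B B-y->C C-x->C C-y->A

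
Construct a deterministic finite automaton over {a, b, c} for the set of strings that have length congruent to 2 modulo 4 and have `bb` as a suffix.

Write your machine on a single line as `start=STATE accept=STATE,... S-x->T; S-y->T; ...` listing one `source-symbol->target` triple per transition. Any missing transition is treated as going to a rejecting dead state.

start=q0; accept=q4; q0-a->q1; q0-b->q2; q0-c->q1; q1-a->q3; q1-b->q3; q1-c->q3; q2-a->q3; q2-b->q4; q2-c->q3; q3-a->q5; q3-b->q5; q3-c->q5; q4-a->q5; q4-b->q5; q4-c->q5; q5-a->q0; q5-b->q0; q5-c->q0

Run two small machines in parallel and take their product. One (4 states) tracks the input length modulo 4; the other (3 states) tracks how much of the suffix `bb` has currently been matched. Each combined state is a pair, one component from each; accept when both components accept. Equivalent product states are then merged.
A 6-state machine:
        a   b   c  
>  q0   q1  q2  q1 
   q1   q3  q3  q3 
   q2   q3  q4  q3 
   q3   q5  q5  q5 
 * q4   q5  q5  q5 
   q5   q0  q0  q0 
(> = start, * = accepting)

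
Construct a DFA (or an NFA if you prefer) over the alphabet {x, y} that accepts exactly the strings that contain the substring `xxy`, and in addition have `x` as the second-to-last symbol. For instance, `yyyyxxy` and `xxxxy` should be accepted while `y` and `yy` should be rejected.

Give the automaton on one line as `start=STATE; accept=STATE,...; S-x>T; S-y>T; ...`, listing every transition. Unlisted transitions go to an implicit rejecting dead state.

start=s0; accept=s7,s10; s0-x>s1; s0-y>s2; s1-x>s3; s1-y>s4; s2-x>s5; s2-y>s6; s3-x>s3; s3-y>s7; s4-x>s5; s4-y>s6; s5-x>s3; s5-y>s4; s6-x>s5; s6-y>s6; s7-x>s8; s7-y>s9; s8-x>s10; s8-y>s7; s9-x>s8; s9-y>s9; s10-x>s10; s10-y>s7

Build one automaton per condition and run them in lockstep. One (4 states) tracks whether and how much of `xxy` has been seen; the other (7 states) tracks the last 2 symbols read. Each combined state is a pair, one component from each; accept when both components accept.
With 11 states:
          x    y  
>  s0     s1   s2 
   s1     s3   s4 
   s2     s5   s6 
   s3     s3   s7 
   s4     s5   s6 
   s5     s3   s4 
   s6     s5   s6 
 * s7     s8   s9 
   s8    s10   s7 
   s9     s8   s9 
 * s10   s10   s7 
(> = start, * = accepting)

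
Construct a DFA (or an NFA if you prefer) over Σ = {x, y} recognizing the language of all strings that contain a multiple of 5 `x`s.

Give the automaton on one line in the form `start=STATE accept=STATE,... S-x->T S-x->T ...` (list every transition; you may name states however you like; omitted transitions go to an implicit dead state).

start=q0 accept=q0 q0-x->q1 q0-y->q0 q1-x->q2 q1-y->q1 q2-x->q3 q2-y->q2 q3-x->q4 q3-y->q3 q4-x->q0 q4-y->q4

The only thing that matters is how many `x`s have appeared, reduced mod 5. Use one state per residue: q0 for 0, …, q4 for 4. Reading `x` moves to the next residue; anything else stays put. q0 is accepting.
With 5 states:
        x   y  
>* q0   q1  q0 
   q1   q2  q1 
   q2   q3  q2 
   q3   q4  q3 
   q4   q0  q4 
(> = start, * = accepting)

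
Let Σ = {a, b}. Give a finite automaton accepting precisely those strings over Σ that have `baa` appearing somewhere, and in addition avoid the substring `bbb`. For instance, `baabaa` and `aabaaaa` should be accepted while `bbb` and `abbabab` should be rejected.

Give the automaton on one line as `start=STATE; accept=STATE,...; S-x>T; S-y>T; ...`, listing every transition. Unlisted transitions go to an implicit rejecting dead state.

Handle the two conditions separately and then intersect. The first has 4 states tracking whether and how much of `baa` has been seen; the second has 4 states tracking partial matches of the forbidden pattern `bbb`. A product state is a pair (one from each), accepting exactly when both do. After merging equivalent states the machine shrinks.
        a   b  
>  q0   q0  q1 
   q1   q2  q3 
   q2   q4  q1 
   q3   q2  q5 
 * q4   q4  q6 
   q5   q5  q5 
 * q6   q4  q7 
 * q7   q4  q5 
(> = start, * = accepting)

start=q0; accept=q4,q6,q7; q0-a>q0; q0-b>q1; q1-a>q2; q1-b>q3; q2-a>q4; q2-b>q1; q3-a>q2; q3-b>q5; q4-a>q4; q4-b>q6; q5-a>q5; q5-b>q5; q6-a>q4; q6-b>q7; q7-a>q4; q7-b>q5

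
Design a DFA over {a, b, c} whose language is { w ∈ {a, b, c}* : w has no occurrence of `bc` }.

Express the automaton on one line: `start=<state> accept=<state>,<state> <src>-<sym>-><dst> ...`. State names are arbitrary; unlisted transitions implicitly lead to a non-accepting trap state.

Track partial matches of the forbidden pattern `bc`. State q2 is a dead state reached once `bc` has occurred; every other state accepts. q0 means no part of `bc` is currently matched.
A 3-state machine:
        a   b   c  
>* q0   q0  q1  q0 
 * q1   q0  q1  q2 
   q2   q2  q2  q2 
(> = start, * = accepting)

start=q0 accept=q0,q1 q0-a->q0 q0-b->q1 q0-c->q0 q1-a->q0 q1-b->q1 q1-c->q2 q2-a->q2 q2-b->q2 q2-c->q2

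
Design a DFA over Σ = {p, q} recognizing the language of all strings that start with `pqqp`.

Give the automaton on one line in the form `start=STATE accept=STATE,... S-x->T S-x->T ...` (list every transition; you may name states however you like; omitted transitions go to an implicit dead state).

Check the first 4 symbols one by one: S0 through S3 record how many have matched `pqqp` so far; any wrong symbol goes to the dead state S5. After all 4 match we enter the accepting sink S4.
With 6 states:
        p   q  
>  S0   S1  S5 
   S1   S5  S2 
   S2   S5  S3 
   S3   S4  S5 
 * S4   S4  S4 
   S5   S5  S5 
(> = start, * = accepting)

start=S0 accept=S4 S0-p->S1 S0-q->S5 S1-p->S5 S1-q->S2 S2-p->S5 S2-q->S3 S3-p->S4 S3-q->S5 S4-p->S4 S4-q->S4 S5-p->S5 S5-q->S5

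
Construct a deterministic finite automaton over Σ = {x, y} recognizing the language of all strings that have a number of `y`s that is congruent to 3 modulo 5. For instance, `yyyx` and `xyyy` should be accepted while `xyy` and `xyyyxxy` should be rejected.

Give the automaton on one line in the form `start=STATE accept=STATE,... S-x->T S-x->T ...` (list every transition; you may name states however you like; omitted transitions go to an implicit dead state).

The only thing that matters is how many `y`s have appeared, reduced mod 5. Use one state per residue: q0 for 0, …, q4 for 4. Reading `y` moves to the next residue; anything else stays put. q3 is accepting.
5 states suffice.
        x   y  
>  q0   q0  q1 
   q1   q1  q2 
   q2   q2  q3 
 * q3   q3  q4 
   q4   q4  q0 
(> = start, * = accepting)

start=q0 accept=q3 q0-x->q0 q0-y->q1 q1-x->q1 q1-y->q2 q2-x->q2 q2-y->q3 q3-x->q3 q3-y->q4 q4-x->q4 q4-y->q0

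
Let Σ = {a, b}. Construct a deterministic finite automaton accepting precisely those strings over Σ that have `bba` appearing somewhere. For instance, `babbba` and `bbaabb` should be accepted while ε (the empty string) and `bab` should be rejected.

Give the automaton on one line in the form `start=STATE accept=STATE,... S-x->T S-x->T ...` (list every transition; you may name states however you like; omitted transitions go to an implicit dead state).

start=s0 accept=s3 s0-a->s0 s0-b->s1 s1-a->s0 s1-b->s2 s2-a->s3 s2-b->s2 s3-a->s3 s3-b->s3

Track how much of `bba` has been matched so far: state s0 is no progress, s3 is the absorbing accept state reached once `bba` has occurred. Intermediate states record partial matches; on a mismatch, fall back to the longest reusable overlap.
        a   b  
>  s0   s0  s1 
   s1   s0  s2 
   s2   s3  s2 
 * s3   s3  s3 
(> = start, * = accepting)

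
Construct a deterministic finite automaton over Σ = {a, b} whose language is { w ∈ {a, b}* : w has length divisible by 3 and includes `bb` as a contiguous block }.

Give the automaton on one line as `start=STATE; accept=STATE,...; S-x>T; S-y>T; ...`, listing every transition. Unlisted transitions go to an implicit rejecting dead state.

start=s0; accept=s7; s0-a>s1; s0-b>s2; s1-a>s3; s1-b>s4; s2-a>s3; s2-b>s5; s3-a>s0; s3-b>s6; s4-a>s0; s4-b>s7; s5-a>s7; s5-b>s7; s6-a>s1; s6-b>s8; s7-a>s8; s7-b>s8; s8-a>s5; s8-b>s5

Build one automaton per condition and run them in lockstep. The first has 3 states tracking the input length modulo 3; the second has 3 states tracking whether and how much of `bb` has been seen. A product state is a pair (one from each), accepting exactly when both do.
        a   b  
>  s0   s1  s2 
   s1   s3  s4 
   s2   s3  s5 
   s3   s0  s6 
   s4   s0  s7 
   s5   s7  s7 
   s6   s1  s8 
 * s7   s8  s8 
   s8   s5  s5 
(> = start, * = accepting)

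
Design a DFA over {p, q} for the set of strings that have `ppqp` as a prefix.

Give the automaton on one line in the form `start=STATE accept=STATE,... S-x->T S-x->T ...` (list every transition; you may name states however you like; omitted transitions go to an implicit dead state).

Walk along `ppqp` while the input agrees: from A take `p` to B, and so on. Any deviation drops to the rejecting sink F. Once E is reached the prefix is confirmed and every continuation is accepted.
6 states suffice.
       p  q 
>  A   B  F 
   B   C  F 
   C   F  D 
   D   E  F 
 * E   E  E 
   F   F  F 
(> = start, * = accepting)

start=A accept=E A-p->B A-q->F B-p->C B-q->F C-p->F C-q->D D-p->E D-q->F E-p->E E-q->E F-p->F F-q->F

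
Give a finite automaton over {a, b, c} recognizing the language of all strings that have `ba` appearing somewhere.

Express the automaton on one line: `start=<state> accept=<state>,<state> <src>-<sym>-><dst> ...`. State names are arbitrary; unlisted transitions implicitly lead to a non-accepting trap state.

Track how much of `ba` has been matched so far: state s0 is no progress, s2 is the absorbing accept state reached once `ba` has occurred. Intermediate states record partial matches; on a mismatch, fall back to the longest reusable overlap.
        a   b   c  
>  s0   s0  s1  s0 
   s1   s2  s1  s0 
 * s2   s2  s2  s2 
(> = start, * = accepting)

start=s0 accept=s2 s0-a->s0 s0-b->s1 s0-c->s0 s1-a->s2 s1-b->s1 s1-c->s0 s2-a->s2 s2-b->s2 s2-c->s2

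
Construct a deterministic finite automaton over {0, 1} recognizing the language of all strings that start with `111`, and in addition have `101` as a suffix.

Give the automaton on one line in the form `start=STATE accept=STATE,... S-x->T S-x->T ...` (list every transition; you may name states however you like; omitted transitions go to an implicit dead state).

start=q0 accept=q7 q0-0->q1 q0-1->q2 q1-0->q1 q1-1->q1 q2-0->q1 q2-1->q3 q3-0->q1 q3-1->q4 q4-0->q5 q4-1->q4 q5-0->q6 q5-1->q7 q6-0->q6 q6-1->q4 q7-0->q5 q7-1->q4

Handle the two conditions separately and then intersect. The first has 5 states tracking whether the input so far still matches the prefix `111`; the second has 4 states tracking how much of the suffix `101` has currently been matched. A product state is a pair (one from each), accepting exactly when both do. Minimizing collapses redundant product states.
With 8 states:
        0   1  
>  q0   q1  q2 
   q1   q1  q1 
   q2   q1  q3 
   q3   q1  q4 
   q4   q5  q4 
   q5   q6  q7 
   q6   q6  q4 
 * q7   q5  q4 
(> = start, * = accepting)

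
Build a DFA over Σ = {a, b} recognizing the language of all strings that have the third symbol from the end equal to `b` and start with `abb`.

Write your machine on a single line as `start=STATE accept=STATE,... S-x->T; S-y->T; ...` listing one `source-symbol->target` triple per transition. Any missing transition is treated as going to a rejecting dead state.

Handle the two conditions separately and then intersect. The first has 15 states tracking the last 3 symbols read; the second has 5 states tracking whether the input so far still matches the prefix `abb`. A product state is a pair (one from each), accepting exactly when both do. After merging equivalent states the machine shrinks.
With 12 states:
          a    b  
>  s0     s1   s2 
   s1     s2   s3 
   s2     s2   s2 
   s3     s2   s4 
   s4     s5   s6 
 * s5     s7   s8 
 * s6     s5   s6 
 * s7     s9  s10 
 * s8    s11   s4 
   s9     s9  s10 
   s10   s11   s4 
   s11    s7   s8 
(> = start, * = accepting)

start=s0; accept=s5,s6,s7,s8; s0-a->s1; s0-b->s2; s1-a->s2; s1-b->s3; s2-a->s2; s2-b->s2; s3-a->s2; s3-b->s4; s4-a->s5; s4-b->s6; s5-a->s7; s5-b->s8; s6-a->s5; s6-b->s6; s7-a->s9; s7-b->s10; s8-a->s11; s8-b->s4; s9-a->s9; s9-b->s10; s10-a->s11; s10-b->s4; s11-a->s7; s11-b->s8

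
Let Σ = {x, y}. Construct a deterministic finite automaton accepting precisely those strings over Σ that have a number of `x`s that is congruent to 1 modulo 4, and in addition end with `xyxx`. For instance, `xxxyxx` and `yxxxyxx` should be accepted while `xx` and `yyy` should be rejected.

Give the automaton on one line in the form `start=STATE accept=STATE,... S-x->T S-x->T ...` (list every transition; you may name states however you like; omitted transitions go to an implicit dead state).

Run two small machines in parallel and take their product. One (4 states) tracks the count of `x`s modulo 4; the other (5 states) tracks how much of the suffix `xyxx` has currently been matched. Each combined state is a pair, one component from each; accept when both components accept. Minimizing collapses redundant product states.
With 8 states:
        x   y  
>  q0   q1  q0 
   q1   q2  q1 
   q2   q3  q2 
   q3   q0  q4 
   q4   q5  q6 
   q5   q7  q0 
   q6   q0  q6 
 * q7   q2  q1 
(> = start, * = accepting)

start=q0 accept=q7 q0-x->q1 q0-y->q0 q1-x->q2 q1-y->q1 q2-x->q3 q2-y->q2 q3-x->q0 q3-y->q4 q4-x->q5 q4-y->q6 q5-x->q7 q5-y->q0 q6-x->q0 q6-y->q6 q7-x->q2 q7-y->q1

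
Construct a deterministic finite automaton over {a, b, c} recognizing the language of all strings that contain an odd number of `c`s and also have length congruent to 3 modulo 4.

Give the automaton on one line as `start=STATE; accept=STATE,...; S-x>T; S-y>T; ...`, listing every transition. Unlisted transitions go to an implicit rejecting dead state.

start=q0; accept=q6; q0-a>q1; q0-b>q1; q0-c>q2; q1-a>q3; q1-b>q3; q1-c>q4; q2-a>q4; q2-b>q4; q2-c>q3; q3-a>q5; q3-b>q5; q3-c>q6; q4-a>q6; q4-b>q6; q4-c>q5; q5-a>q0; q5-b>q0; q5-c>q7; q6-a>q7; q6-b>q7; q6-c>q0; q7-a>q2; q7-b>q2; q7-c>q1

Build one automaton per condition and run them in lockstep. One (2 states) tracks the count of `c`s modulo 2; the other (4 states) tracks the input length modulo 4. Each combined state is a pair, one component from each; accept when both components accept.
8 states suffice.
        a   b   c  
>  q0   q1  q1  q2 
   q1   q3  q3  q4 
   q2   q4  q4  q3 
   q3   q5  q5  q6 
   q4   q6  q6  q5 
   q5   q0  q0  q7 
 * q6   q7  q7  q0 
   q7   q2  q2  q1 
(> = start, * = accepting)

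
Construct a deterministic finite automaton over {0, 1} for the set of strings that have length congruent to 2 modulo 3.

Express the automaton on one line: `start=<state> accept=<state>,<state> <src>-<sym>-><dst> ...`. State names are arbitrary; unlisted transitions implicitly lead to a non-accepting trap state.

start=s0 accept=s2 s0-0->s1 s0-1->s1 s1-0->s2 s1-1->s2 s2-0->s0 s2-1->s0

Count input length modulo 3: every symbol advances one step around the cycle s0 → s1 → s2 → s0. Accept at s2.
With 3 states:
        0   1  
>  s0   s1  s1 
   s1   s2  s2 
 * s2   s0  s0 
(> = start, * = accepting)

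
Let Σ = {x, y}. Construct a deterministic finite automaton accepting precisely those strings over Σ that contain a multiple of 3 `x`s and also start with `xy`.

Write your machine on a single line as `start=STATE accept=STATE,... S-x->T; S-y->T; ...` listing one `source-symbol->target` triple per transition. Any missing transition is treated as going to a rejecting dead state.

start=A; accept=H; A-x->B; A-y->C; B-x->D; B-y->E; C-x->F; C-y->C; D-x->C; D-y->D; E-x->G; E-y->E; F-x->D; F-y->F; G-x->H; G-y->G; H-x->E; H-y->H

Build one automaton per condition and run them in lockstep. The first has 3 states tracking the count of `x`s modulo 3; the second has 4 states tracking whether the input so far still matches the prefix `xy`. A product state is a pair (one from each), accepting exactly when both do.
With 8 states:
       x  y 
>  A   B  C 
   B   D  E 
   C   F  C 
   D   C  D 
   E   G  E 
   F   D  F 
   G   H  G 
 * H   E  H 
(> = start, * = accepting)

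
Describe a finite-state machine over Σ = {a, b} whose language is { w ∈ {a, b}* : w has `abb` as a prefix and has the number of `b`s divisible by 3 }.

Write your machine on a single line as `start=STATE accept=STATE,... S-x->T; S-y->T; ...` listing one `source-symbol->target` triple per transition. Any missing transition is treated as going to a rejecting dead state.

start=s0; accept=s5; s0-a->s1; s0-b->s2; s1-a->s2; s1-b->s3; s2-a->s2; s2-b->s2; s3-a->s2; s3-b->s4; s4-a->s4; s4-b->s5; s5-a->s5; s5-b->s6; s6-a->s6; s6-b->s4

Build one automaton per condition and run them in lockstep. The first has 5 states tracking whether the input so far still matches the prefix `abb`; the second has 3 states tracking the count of `b`s modulo 3. A product state is a pair (one from each), accepting exactly when both do. After merging equivalent states the machine shrinks.
A 7-state machine:
        a   b  
>  s0   s1  s2 
   s1   s2  s3 
   s2   s2  s2 
   s3   s2  s4 
   s4   s4  s5 
 * s5   s5  s6 
   s6   s6  s4 
(> = start, * = accepting)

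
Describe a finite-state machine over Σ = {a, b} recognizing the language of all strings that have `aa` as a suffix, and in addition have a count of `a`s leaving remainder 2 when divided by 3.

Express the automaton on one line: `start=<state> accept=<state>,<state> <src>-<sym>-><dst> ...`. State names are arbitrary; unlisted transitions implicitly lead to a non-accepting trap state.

start=q0 accept=q2 q0-a->q1 q0-b->q0 q1-a->q2 q1-b->q3 q2-a->q0 q2-b->q4 q3-a->q4 q3-b->q3 q4-a->q0 q4-b->q4

Handle the two conditions separately and then intersect. The first has 3 states tracking how much of the suffix `aa` has currently been matched; the second has 3 states tracking the count of `a`s modulo 3. A product state is a pair (one from each), accepting exactly when both do. Minimizing collapses redundant product states.
A 5-state machine:
        a   b  
>  q0   q1  q0 
   q1   q2  q3 
 * q2   q0  q4 
   q3   q4  q3 
   q4   q0  q4 
(> = start, * = accepting)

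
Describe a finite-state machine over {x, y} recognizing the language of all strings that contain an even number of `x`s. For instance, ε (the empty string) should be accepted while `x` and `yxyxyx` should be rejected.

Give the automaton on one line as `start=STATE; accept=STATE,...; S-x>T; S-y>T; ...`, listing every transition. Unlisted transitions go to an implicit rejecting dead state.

The only thing that matters is how many `x`s have appeared, reduced mod 2. Use one state per residue: s0 for 0, …, s1 for 1. Reading `x` moves to the next residue; anything else stays put. s0 is accepting.
        x   y  
>* s0   s1  s0 
   s1   s0  s1 
(> = start, * = accepting)

start=s0; accept=s0; s0-x>s1; s0-y>s0; s1-x>s0; s1-y>s1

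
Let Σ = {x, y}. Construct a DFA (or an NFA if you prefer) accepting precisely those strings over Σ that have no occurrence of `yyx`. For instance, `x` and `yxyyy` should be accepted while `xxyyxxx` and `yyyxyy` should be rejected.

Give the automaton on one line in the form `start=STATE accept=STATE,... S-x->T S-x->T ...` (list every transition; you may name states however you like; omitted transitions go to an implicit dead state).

start=s0 accept=s0,s1,s2 s0-x->s0 s0-y->s1 s1-x->s0 s1-y->s2 s2-x->s3 s2-y->s2 s3-x->s3 s3-y->s3

This is the complement of 'contains `yyx`'. Use the same substring-matching states — s0 through s3 holding how much of `yyx` has just been matched — but flip the accepting set: everything except the trap s3 accepts.
4 states suffice.
        x   y  
>* s0   s0  s1 
 * s1   s0  s2 
 * s2   s3  s2 
   s3   s3  s3 
(> = start, * = accepting)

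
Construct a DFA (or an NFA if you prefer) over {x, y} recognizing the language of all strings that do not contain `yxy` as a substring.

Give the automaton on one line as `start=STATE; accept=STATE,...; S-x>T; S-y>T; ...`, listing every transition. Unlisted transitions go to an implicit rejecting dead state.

Track partial matches of the forbidden pattern `yxy`. State q3 is a dead state reached once `yxy` has occurred; every other state accepts. q0 means no part of `yxy` is currently matched.
        x   y  
>* q0   q0  q1 
 * q1   q2  q1 
 * q2   q0  q3 
   q3   q3  q3 
(> = start, * = accepting)

start=q0; accept=q0,q1,q2; q0-x>q0; q0-y>q1; q1-x>q2; q1-y>q1; q2-x>q0; q2-y>q3; q3-x>q3; q3-y>q3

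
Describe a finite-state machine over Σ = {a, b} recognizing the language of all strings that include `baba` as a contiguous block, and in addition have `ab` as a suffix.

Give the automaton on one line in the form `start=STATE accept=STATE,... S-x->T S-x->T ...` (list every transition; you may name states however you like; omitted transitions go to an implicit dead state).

start=q0 accept=q7 q0-a->q1 q0-b->q2 q1-a->q1 q1-b->q3 q2-a->q4 q2-b->q2 q3-a->q4 q3-b->q2 q4-a->q1 q4-b->q5 q5-a->q6 q5-b->q2 q6-a->q6 q6-b->q7 q7-a->q6 q7-b->q8 q8-a->q6 q8-b->q8

Handle the two conditions separately and then intersect. The first has 5 states tracking whether and how much of `baba` has been seen; the second has 3 states tracking how much of the suffix `ab` has currently been matched. A product state is a pair (one from each), accepting exactly when both do.
A 9-state machine:
        a   b  
>  q0   q1  q2 
   q1   q1  q3 
   q2   q4  q2 
   q3   q4  q2 
   q4   q1  q5 
   q5   q6  q2 
   q6   q6  q7 
 * q7   q6  q8 
   q8   q6  q8 
(> = start, * = accepting)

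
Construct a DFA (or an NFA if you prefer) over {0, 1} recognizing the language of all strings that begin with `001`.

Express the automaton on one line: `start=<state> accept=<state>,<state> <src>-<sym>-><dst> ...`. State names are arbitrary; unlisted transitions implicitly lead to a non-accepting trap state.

Walk along `001` while the input agrees: from q0 take `0` to q1, and so on. Any deviation drops to the rejecting sink q4. Once q3 is reached the prefix is confirmed and every continuation is accepted.
A 5-state machine:
        0   1  
>  q0   q1  q4 
   q1   q2  q4 
   q2   q4  q3 
 * q3   q3  q3 
   q4   q4  q4 
(> = start, * = accepting)

start=q0 accept=q3 q0-0->q1 q0-1->q4 q1-0->q2 q1-1->q4 q2-0->q4 q2-1->q3 q3-0->q3 q3-1->q3 q4-0->q4 q4-1->q4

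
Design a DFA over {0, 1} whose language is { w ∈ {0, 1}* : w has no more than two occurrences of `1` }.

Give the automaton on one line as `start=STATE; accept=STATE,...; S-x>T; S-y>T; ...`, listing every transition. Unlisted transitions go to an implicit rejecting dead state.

Count `1`s, saturating at 3: states s0 through s2 mean 0 through 2 `1`s seen; s3 means more than 2. Each `1` increments (capped at s3); other symbols loop. Accept from {s0, s1, s2}.
With 4 states:
        0   1  
>* s0   s0  s1 
 * s1   s1  s2 
 * s2   s2  s3 
   s3   s3  s3 
(> = start, * = accepting)

start=s0; accept=s0,s1,s2; s0-0>s0; s0-1>s1; s1-0>s1; s1-1>s2; s2-0>s2; s2-1>s3; s3-0>s3; s3-1>s3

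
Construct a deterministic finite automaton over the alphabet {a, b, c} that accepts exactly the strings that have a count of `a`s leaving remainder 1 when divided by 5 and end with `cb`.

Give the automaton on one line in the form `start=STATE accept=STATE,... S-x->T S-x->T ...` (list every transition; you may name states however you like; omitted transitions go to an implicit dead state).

start=q0 accept=q5 q0-a->q1 q0-b->q0 q0-c->q0 q1-a->q2 q1-b->q1 q1-c->q3 q2-a->q4 q2-b->q2 q2-c->q2 q3-a->q2 q3-b->q5 q3-c->q3 q4-a->q6 q4-b->q4 q4-c->q4 q5-a->q2 q5-b->q1 q5-c->q3 q6-a->q0 q6-b->q6 q6-c->q6

Build one automaton per condition and run them in lockstep. One (5 states) tracks the count of `a`s modulo 5; the other (3 states) tracks how much of the suffix `cb` has currently been matched. Each combined state is a pair, one component from each; accept when both components accept. Minimizing collapses redundant product states.
        a   b   c  
>  q0   q1  q0  q0 
   q1   q2  q1  q3 
   q2   q4  q2  q2 
   q3   q2  q5  q3 
   q4   q6  q4  q4 
 * q5   q2  q1  q3 
   q6   q0  q6  q6 
(> = start, * = accepting)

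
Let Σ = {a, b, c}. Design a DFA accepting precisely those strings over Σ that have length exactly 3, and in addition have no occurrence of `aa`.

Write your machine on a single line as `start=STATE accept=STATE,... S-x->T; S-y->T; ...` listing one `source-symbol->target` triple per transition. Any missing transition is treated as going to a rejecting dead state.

Handle the two conditions separately and then intersect. The first has 5 states tracking the input length, saturating at 4; the second has 3 states tracking partial matches of the forbidden pattern `aa`. A product state is a pair (one from each), accepting exactly when both do. Minimizing collapses redundant product states.
With 7 states:
        a   b   c  
>  S0   S1  S2  S2 
   S1   S3  S4  S4 
   S2   S5  S4  S4 
   S3   S3  S3  S3 
   S4   S6  S6  S6 
   S5   S3  S6  S6 
 * S6   S3  S3  S3 
(> = start, * = accepting)

start=S0; accept=S6; S0-a->S1; S0-b->S2; S0-c->S2; S1-a->S3; S1-b->S4; S1-c->S4; S2-a->S5; S2-b->S4; S2-c->S4; S3-a->S3; S3-b->S3; S3-c->S3; S4-a->S6; S4-b->S6; S4-c->S6; S5-a->S3; S5-b->S6; S5-c->S6; S6-a->S3; S6-b->S3; S6-c->S3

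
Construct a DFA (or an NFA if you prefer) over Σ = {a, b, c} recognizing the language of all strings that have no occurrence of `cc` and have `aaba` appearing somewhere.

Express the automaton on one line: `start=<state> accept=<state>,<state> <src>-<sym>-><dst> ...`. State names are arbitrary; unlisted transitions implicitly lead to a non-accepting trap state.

Handle the two conditions separately and then intersect. One (3 states) tracks partial matches of the forbidden pattern `cc`; the other (5 states) tracks whether and how much of `aaba` has been seen. Each combined state is a pair, one component from each; accept when both components accept. After merging equivalent states the machine shrinks.
An 8-state machine:
        a   b   c  
>  S0   S1  S0  S2 
   S1   S3  S0  S2 
   S2   S1  S0  S4 
   S3   S3  S5  S2 
   S4   S4  S4  S4 
   S5   S6  S0  S2 
 * S6   S6  S6  S7 
 * S7   S6  S6  S4 
(> = start, * = accepting)

start=S0 accept=S6,S7 S0-a->S1 S0-b->S0 S0-c->S2 S1-a->S3 S1-b->S0 S1-c->S2 S2-a->S1 S2-b->S0 S2-c->S4 S3-a->S3 S3-b->S5 S3-c->S2 S4-a->S4 S4-b->S4 S4-c->S4 S5-a->S6 S5-b->S0 S5-c->S2 S6-a->S6 S6-b->S6 S6-c->S7 S7-a->S6 S7-b->S6 S7-c->S4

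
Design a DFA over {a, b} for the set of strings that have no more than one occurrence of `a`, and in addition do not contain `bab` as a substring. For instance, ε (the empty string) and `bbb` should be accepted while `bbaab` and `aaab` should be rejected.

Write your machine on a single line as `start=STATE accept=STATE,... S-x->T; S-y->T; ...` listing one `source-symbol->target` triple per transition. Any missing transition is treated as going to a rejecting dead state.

Run two small machines in parallel and take their product. The first has 3 states tracking the count of `a`s, saturating at 2; the second has 4 states tracking partial matches of the forbidden pattern `bab`. A product state is a pair (one from each), accepting exactly when both do.
A 10-state machine:
        a   b  
>* q0   q1  q2 
 * q1   q3  q4 
 * q2   q5  q2 
   q3   q3  q6 
 * q4   q7  q4 
 * q5   q3  q8 
   q6   q7  q6 
   q7   q3  q9 
   q8   q9  q8 
   q9   q9  q9 
(> = start, * = accepting)

start=q0; accept=q0,q1,q2,q4,q5; q0-a->q1; q0-b->q2; q1-a->q3; q1-b->q4; q2-a->q5; q2-b->q2; q3-a->q3; q3-b->q6; q4-a->q7; q4-b->q4; q5-a->q3; q5-b->q8; q6-a->q7; q6-b->q6; q7-a->q3; q7-b->q9; q8-a->q9; q8-b->q8; q9-a->q9; q9-b->q9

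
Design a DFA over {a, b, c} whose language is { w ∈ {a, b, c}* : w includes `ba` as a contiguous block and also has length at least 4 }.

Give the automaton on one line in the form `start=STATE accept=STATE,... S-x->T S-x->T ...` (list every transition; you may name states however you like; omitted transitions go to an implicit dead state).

Build one automaton per condition and run them in lockstep. The first has 3 states tracking whether and how much of `ba` has been seen; the second has 6 states tracking the input length, saturating at 5. A product state is a pair (one from each), accepting exactly when both do.
          a    b    c  
>  q0     q1   q2   q1 
   q1     q3   q4   q3 
   q2     q5   q4   q3 
   q3     q6   q7   q6 
   q4     q8   q7   q6 
   q5     q8   q8   q8 
   q6     q9  q10   q9 
   q7    q11  q10   q9 
   q8    q11  q11  q11 
   q9    q12  q13  q12 
   q10   q14  q13  q12 
 * q11   q14  q14  q14 
   q12   q12  q13  q12 
   q13   q14  q13  q12 
 * q14   q14  q14  q14 
(> = start, * = accepting)

start=q0 accept=q11,q14 q0-a->q1 q0-b->q2 q0-c->q1 q1-a->q3 q1-b->q4 q1-c->q3 q2-a->q5 q2-b->q4 q2-c->q3 q3-a->q6 q3-b->q7 q3-c->q6 q4-a->q8 q4-b->q7 q4-c->q6 q5-a->q8 q5-b->q8 q5-c->q8 q6-a->q9 q6-b->q10 q6-c->q9 q7-a->q11 q7-b->q10 q7-c->q9 q8-a->q11 q8-b->q11 q8-c->q11 q9-a->q12 q9-b->q13 q9-c->q12 q10-a->q14 q10-b->q13 q10-c->q12 q11-a->q14 q11-b->q14 q11-c->q14 q12-a->q12 q12-b->q13 q12-c->q12 q13-a->q14 q13-b->q13 q13-c->q12 q14-a->q14 q14-b->q14 q14-c->q14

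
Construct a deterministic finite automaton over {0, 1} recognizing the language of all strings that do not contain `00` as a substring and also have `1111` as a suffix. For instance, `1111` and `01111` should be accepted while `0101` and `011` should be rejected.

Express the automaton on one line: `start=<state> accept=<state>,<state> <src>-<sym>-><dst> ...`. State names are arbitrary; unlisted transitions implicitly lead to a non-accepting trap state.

start=q0 accept=q6 q0-0->q1 q0-1->q2 q1-0->q3 q1-1->q2 q2-0->q1 q2-1->q4 q3-0->q3 q3-1->q3 q4-0->q1 q4-1->q5 q5-0->q1 q5-1->q6 q6-0->q1 q6-1->q6

Run two small machines in parallel and take their product. The first has 3 states tracking partial matches of the forbidden pattern `00`; the second has 5 states tracking how much of the suffix `1111` has currently been matched. A product state is a pair (one from each), accepting exactly when both do. Equivalent product states are then merged.
        0   1  
>  q0   q1  q2 
   q1   q3  q2 
   q2   q1  q4 
   q3   q3  q3 
   q4   q1  q5 
   q5   q1  q6 
 * q6   q1  q6 
(> = start, * = accepting)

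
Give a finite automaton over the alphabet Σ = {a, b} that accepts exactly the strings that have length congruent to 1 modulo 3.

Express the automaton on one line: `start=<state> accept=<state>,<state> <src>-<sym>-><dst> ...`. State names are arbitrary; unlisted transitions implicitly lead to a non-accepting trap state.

Count input length modulo 3: every symbol advances one step around the cycle q0 → q1 → q2 → q0. Accept at q1.
3 states suffice.
        a   b  
>  q0   q1  q1 
 * q1   q2  q2 
   q2   q0  q0 
(> = start, * = accepting)

start=q0 accept=q1 q0-a->q1 q0-b->q1 q1-a->q2 q1-b->q2 q2-a->q0 q2-b->q0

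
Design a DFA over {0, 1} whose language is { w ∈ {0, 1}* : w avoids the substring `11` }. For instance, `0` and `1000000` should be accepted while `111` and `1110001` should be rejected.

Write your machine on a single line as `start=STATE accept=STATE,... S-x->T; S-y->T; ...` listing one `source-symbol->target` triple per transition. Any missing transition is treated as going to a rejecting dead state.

Track partial matches of the forbidden pattern `11`. State q2 is a dead state reached once `11` has occurred; every other state accepts. q0 means no part of `11` is currently matched.
A 3-state machine:
        0   1  
>* q0   q0  q1 
 * q1   q0  q2 
   q2   q2  q2 
(> = start, * = accepting)

start=q0; accept=q0,q1; q0-0->q0; q0-1->q1; q1-0->q0; q1-1->q2; q2-0->q2; q2-1->q2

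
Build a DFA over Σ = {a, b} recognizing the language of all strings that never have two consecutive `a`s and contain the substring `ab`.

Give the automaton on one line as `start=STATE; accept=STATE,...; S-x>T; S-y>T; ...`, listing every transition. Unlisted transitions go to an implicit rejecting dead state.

Build one automaton per condition and run them in lockstep. One (3 states) tracks partial matches of the forbidden pattern `aa`; the other (3 states) tracks whether and how much of `ab` has been seen. Each combined state is a pair, one component from each; accept when both components accept. Minimizing collapses redundant product states.
With 5 states:
        a   b  
>  s0   s1  s0 
   s1   s2  s3 
   s2   s2  s2 
 * s3   s4  s3 
 * s4   s2  s3 
(> = start, * = accepting)

start=s0; accept=s3,s4; s0-a>s1; s0-b>s0; s1-a>s2; s1-b>s3; s2-a>s2; s2-b>s2; s3-a>s4; s3-b>s3; s4-a>s2; s4-b>s3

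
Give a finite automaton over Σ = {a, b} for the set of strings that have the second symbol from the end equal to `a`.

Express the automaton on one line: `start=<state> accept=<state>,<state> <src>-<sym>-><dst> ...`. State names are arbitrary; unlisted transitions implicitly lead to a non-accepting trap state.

Because acceptance depends on a position counted from the end, the machine has to buffer the most recent 2 symbols. Make each state the string of the last up-to-2 symbols read; on input `x` shift the window left and append `x`. Accept when the buffered window has length 2 and begins with `a`.
With 7 states:
        a   b  
>  S0   S1  S2 
   S1   S3  S4 
   S2   S5  S6 
 * S3   S3  S4 
 * S4   S5  S6 
   S5   S3  S4 
   S6   S5  S6 
(> = start, * = accepting)

start=S0 accept=S3,S4 S0-a->S1 S0-b->S2 S1-a->S3 S1-b->S4 S2-a->S5 S2-b->S6 S3-a->S3 S3-b->S4 S4-a->S5 S4-b->S6 S5-a->S3 S5-b->S4 S6-a->S5 S6-b->S6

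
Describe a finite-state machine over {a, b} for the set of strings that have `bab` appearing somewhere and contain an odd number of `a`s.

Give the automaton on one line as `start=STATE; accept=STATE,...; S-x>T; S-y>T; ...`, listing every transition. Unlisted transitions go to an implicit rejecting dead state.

start=S0; accept=S6; S0-a>S1; S0-b>S2; S1-a>S0; S1-b>S3; S2-a>S4; S2-b>S2; S3-a>S5; S3-b>S3; S4-a>S0; S4-b>S6; S5-a>S1; S5-b>S7; S6-a>S7; S6-b>S6; S7-a>S6; S7-b>S7

Run two small machines in parallel and take their product. The first has 4 states tracking whether and how much of `bab` has been seen; the second has 2 states tracking the count of `a`s modulo 2. A product state is a pair (one from each), accepting exactly when both do.
8 states suffice.
        a   b  
>  S0   S1  S2 
   S1   S0  S3 
   S2   S4  S2 
   S3   S5  S3 
   S4   S0  S6 
   S5   S1  S7 
 * S6   S7  S6 
   S7   S6  S7 
(> = start, * = accepting)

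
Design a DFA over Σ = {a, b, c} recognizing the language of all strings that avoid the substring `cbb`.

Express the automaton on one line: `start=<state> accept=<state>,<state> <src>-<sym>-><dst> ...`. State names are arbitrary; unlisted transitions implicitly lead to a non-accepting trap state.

This is the complement of 'contains `cbb`'. Use the same substring-matching states — S0 through S3 holding how much of `cbb` has just been matched — but flip the accepting set: everything except the trap S3 accepts.
4 states suffice.
        a   b   c  
>* S0   S0  S0  S1 
 * S1   S0  S2  S1 
 * S2   S0  S3  S1 
   S3   S3  S3  S3 
(> = start, * = accepting)

start=S0 accept=S0,S1,S2 S0-a->S0 S0-b->S0 S0-c->S1 S1-a->S0 S1-b->S2 S1-c->S1 S2-a->S0 S2-b->S3 S2-c->S1 S3-a->S3 S3-b->S3 S3-c->S3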